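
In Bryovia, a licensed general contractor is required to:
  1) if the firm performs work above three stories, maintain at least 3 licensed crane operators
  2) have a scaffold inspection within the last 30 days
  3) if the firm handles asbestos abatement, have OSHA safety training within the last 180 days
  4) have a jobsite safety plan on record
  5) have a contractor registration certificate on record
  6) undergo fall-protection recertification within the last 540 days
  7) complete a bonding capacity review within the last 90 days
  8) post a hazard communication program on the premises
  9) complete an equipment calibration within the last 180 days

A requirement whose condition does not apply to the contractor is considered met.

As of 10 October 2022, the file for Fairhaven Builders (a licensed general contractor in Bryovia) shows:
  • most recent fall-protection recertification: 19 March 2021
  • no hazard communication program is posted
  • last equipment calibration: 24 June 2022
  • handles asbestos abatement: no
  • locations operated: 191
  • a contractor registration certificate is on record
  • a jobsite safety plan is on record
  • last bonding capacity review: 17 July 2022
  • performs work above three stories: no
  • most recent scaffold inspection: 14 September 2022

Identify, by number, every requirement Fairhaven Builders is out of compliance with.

6, 8

1. condition 'performs work above three stories' does not hold → requirement n/a → met
2. scaffold inspection 26 days ago vs limit 30 → met
3. condition 'handles asbestos abatement' does not hold → requirement n/a → met
4. jobsite safety plan present → met
5. contractor registration certificate present → met
6. fall-protection recertification 570 days ago vs limit 540 → not met
7. bonding capacity review 85 days ago vs limit 90 → met
8. hazard communication program absent → not met
9. equipment calibration 108 days ago vs limit 180 → met
Not met: 6, 8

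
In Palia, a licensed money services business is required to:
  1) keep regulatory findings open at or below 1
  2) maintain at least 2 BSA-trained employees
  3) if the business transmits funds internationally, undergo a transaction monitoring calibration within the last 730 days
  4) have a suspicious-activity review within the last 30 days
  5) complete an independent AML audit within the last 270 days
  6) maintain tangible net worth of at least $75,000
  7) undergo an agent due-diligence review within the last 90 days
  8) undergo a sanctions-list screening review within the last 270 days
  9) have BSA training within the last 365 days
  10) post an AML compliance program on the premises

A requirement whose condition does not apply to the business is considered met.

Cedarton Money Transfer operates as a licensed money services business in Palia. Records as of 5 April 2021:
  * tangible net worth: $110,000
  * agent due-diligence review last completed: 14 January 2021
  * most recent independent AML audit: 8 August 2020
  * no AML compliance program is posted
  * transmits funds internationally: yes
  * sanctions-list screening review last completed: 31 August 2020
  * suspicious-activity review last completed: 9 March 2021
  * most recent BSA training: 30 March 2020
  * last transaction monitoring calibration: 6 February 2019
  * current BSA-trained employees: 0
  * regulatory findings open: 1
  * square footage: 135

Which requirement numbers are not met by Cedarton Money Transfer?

1. regulatory findings open 1 ≤ 1 → met
2. BSA-trained employees 0 < 2 → not met
3. condition 'transmits funds internationally' holds; transaction monitoring calibration 789 days ago vs limit 730 → not met
4. suspicious-activity review 27 days ago vs limit 30 → met
5. independent AML audit 240 days ago vs limit 270 → met
6. tangible net worth $110,000 ≥ $75,000 → met
7. agent due-diligence review 81 days ago vs limit 90 → met
8. sanctions-list screening review 217 days ago vs limit 270 → met
9. BSA training 371 days ago vs limit 365 → not met
10. AML compliance program absent → not met
Not met: 2, 3, 9, 10

2, 3, 9, 10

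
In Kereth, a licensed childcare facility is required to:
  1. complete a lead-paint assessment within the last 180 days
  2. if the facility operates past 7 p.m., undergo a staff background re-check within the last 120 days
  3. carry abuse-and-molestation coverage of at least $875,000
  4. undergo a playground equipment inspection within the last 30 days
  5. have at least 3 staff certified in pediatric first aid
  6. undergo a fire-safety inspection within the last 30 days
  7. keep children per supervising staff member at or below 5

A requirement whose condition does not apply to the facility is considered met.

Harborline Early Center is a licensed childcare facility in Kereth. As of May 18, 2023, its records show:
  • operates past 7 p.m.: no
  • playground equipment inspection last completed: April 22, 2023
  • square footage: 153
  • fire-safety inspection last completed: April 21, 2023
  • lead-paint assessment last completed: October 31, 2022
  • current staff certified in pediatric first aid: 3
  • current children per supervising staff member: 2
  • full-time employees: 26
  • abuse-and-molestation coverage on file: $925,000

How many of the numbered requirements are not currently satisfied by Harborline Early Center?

1

1. lead-paint assessment 199 days ago vs limit 180 → not met
2. condition 'operates past 7 p.m.' does not hold → requirement n/a → met
3. abuse-and-molestation coverage $925,000 ≥ $875,000 → met
4. playground equipment inspection 26 days ago vs limit 30 → met
5. staff certified in pediatric first aid 3 ≥ 3 → met
6. fire-safety inspection 27 days ago vs limit 30 → met
7. children per supervising staff member 2 ≤ 5 → met
Not met: 1 of 7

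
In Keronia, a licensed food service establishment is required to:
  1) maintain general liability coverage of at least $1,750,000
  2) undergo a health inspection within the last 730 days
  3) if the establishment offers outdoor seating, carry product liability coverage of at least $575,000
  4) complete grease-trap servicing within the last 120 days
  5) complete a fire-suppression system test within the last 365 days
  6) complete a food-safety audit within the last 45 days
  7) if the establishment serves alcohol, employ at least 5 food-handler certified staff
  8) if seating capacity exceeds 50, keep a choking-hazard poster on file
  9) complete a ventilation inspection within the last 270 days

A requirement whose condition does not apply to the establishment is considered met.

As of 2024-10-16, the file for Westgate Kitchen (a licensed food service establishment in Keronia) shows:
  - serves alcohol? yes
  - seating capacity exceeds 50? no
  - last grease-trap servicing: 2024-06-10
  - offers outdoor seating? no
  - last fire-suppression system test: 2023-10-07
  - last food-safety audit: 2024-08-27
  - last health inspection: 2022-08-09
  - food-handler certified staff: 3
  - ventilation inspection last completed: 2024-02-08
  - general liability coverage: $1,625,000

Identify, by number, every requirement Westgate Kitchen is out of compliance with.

1. general liability coverage $1,625,000 < $1,750,000 → not met
2. health inspection 799 days ago vs limit 730 → not met
3. condition 'offers outdoor seating' does not hold → requirement n/a → met
4. grease-trap servicing 128 days ago vs limit 120 → not met
5. fire-suppression system test 375 days ago vs limit 365 → not met
6. food-safety audit 50 days ago vs limit 45 → not met
7. condition 'serves alcohol' holds; food-handler certified staff 3 < 5 → not met
8. condition 'seating capacity exceeds 50' does not hold → requirement n/a → met
9. ventilation inspection 251 days ago vs limit 270 → met
Not met: 1, 2, 4, 5, 6, 7

1, 2, 4, 5, 6, 7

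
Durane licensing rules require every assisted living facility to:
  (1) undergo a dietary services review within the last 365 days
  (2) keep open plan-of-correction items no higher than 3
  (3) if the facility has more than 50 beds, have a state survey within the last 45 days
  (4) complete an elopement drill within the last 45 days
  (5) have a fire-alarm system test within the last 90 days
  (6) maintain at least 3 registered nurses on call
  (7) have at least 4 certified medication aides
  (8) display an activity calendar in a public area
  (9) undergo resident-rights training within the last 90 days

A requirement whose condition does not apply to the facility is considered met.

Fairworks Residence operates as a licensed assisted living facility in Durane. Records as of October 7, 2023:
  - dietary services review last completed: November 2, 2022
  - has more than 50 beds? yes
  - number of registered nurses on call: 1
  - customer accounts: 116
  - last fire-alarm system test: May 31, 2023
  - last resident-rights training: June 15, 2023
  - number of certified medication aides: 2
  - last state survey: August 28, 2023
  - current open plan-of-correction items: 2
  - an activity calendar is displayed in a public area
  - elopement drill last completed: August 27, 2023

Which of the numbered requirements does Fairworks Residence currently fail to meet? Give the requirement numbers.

5, 6, 7, 9

1. dietary services review 339 days ago vs limit 365 → met
2. open plan-of-correction items 2 ≤ 3 → met
3. condition 'has more than 50 beds' holds; state survey 40 days ago vs limit 45 → met
4. elopement drill 41 days ago vs limit 45 → met
5. fire-alarm system test 129 days ago vs limit 90 → not met
6. registered nurses on call 1 < 3 → not met
7. certified medication aides 2 < 4 → not met
8. activity calendar present → met
9. resident-rights training 114 days ago vs limit 90 → not met
Not met: 5, 6, 7, 9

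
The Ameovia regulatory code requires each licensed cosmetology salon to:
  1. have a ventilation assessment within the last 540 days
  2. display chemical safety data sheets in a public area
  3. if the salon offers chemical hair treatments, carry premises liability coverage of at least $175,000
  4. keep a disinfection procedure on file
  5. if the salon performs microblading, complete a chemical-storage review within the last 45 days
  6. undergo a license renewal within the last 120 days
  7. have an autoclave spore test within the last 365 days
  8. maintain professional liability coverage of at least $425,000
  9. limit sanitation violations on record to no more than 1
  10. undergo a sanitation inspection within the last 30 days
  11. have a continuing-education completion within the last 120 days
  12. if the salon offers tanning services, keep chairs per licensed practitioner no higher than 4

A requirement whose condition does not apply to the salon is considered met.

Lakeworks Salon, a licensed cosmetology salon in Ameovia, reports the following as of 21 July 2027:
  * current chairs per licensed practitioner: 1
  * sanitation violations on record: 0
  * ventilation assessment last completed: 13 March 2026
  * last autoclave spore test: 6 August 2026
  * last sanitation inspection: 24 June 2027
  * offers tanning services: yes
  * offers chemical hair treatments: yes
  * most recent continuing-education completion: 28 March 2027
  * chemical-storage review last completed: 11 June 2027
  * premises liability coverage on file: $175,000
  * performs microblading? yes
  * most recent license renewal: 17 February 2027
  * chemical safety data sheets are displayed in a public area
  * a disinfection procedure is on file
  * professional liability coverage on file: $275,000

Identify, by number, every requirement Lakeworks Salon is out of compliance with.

1. ventilation assessment 495 days ago vs limit 540 → met
2. chemical safety data sheets present → met
3. condition 'offers chemical hair treatments' holds; premises liability coverage $175,000 ≥ $175,000 → met
4. disinfection procedure present → met
5. condition 'performs microblading' holds; chemical-storage review 40 days ago vs limit 45 → met
6. license renewal 154 days ago vs limit 120 → not met
7. autoclave spore test 349 days ago vs limit 365 → met
8. professional liability coverage $275,000 < $425,000 → not met
9. sanitation violations on record 0 ≤ 1 → met
10. sanitation inspection 27 days ago vs limit 30 → met
11. continuing-education completion 115 days ago vs limit 120 → met
12. condition 'offers tanning services' holds; chairs per licensed practitioner 1 ≤ 4 → met
Not met: 6, 8

6, 8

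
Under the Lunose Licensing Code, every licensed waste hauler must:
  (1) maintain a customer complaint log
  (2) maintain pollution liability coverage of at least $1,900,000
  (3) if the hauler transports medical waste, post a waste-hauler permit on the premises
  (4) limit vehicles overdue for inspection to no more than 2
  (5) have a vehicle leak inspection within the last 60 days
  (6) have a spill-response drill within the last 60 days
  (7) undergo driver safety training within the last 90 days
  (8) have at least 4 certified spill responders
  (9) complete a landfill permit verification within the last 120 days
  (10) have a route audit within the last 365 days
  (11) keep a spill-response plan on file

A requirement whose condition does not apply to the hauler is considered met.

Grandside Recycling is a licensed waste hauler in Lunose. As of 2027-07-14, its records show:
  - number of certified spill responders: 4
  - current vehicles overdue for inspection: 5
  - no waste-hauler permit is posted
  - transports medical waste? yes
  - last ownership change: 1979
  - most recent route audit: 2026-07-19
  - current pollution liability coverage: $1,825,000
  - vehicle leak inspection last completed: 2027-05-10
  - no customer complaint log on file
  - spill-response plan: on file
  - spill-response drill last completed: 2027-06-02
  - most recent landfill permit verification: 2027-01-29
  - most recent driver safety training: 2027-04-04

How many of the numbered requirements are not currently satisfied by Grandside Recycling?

1. customer complaint log absent → not met
2. pollution liability coverage $1,825,000 < $1,900,000 → not met
3. condition 'transports medical waste' holds; waste-hauler permit absent → not met
4. vehicles overdue for inspection 5 > 2 → not met
5. vehicle leak inspection 65 days ago vs limit 60 → not met
6. spill-response drill 42 days ago vs limit 60 → met
7. driver safety training 101 days ago vs limit 90 → not met
8. certified spill responders 4 ≥ 4 → met
9. landfill permit verification 166 days ago vs limit 120 → not met
10. route audit 360 days ago vs limit 365 → met
11. spill-response plan present → met
Not met: 7 of 11

7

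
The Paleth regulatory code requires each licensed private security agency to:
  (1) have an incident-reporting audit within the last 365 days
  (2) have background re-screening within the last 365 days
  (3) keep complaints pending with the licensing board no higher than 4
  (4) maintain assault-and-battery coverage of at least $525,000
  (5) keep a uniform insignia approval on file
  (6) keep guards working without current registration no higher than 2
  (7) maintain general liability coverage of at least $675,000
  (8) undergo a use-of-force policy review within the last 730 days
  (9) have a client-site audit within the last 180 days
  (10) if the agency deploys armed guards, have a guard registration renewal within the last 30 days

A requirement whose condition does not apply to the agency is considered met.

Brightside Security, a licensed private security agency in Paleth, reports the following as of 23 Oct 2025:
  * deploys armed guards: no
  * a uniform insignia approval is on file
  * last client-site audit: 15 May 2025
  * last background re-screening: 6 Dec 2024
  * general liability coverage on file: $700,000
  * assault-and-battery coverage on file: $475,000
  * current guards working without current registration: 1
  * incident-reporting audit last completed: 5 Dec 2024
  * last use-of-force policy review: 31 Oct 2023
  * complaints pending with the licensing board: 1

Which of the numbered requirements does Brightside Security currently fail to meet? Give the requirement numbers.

4

1. incident-reporting audit 322 days ago vs limit 365 → met
2. background re-screening 321 days ago vs limit 365 → met
3. complaints pending with the licensing board 1 ≤ 4 → met
4. assault-and-battery coverage $475,000 < $525,000 → not met
5. uniform insignia approval present → met
6. guards working without current registration 1 ≤ 2 → met
7. general liability coverage $700,000 ≥ $675,000 → met
8. use-of-force policy review 723 days ago vs limit 730 → met
9. client-site audit 161 days ago vs limit 180 → met
10. condition 'deploys armed guards' does not hold → requirement n/a → met
Not met: 4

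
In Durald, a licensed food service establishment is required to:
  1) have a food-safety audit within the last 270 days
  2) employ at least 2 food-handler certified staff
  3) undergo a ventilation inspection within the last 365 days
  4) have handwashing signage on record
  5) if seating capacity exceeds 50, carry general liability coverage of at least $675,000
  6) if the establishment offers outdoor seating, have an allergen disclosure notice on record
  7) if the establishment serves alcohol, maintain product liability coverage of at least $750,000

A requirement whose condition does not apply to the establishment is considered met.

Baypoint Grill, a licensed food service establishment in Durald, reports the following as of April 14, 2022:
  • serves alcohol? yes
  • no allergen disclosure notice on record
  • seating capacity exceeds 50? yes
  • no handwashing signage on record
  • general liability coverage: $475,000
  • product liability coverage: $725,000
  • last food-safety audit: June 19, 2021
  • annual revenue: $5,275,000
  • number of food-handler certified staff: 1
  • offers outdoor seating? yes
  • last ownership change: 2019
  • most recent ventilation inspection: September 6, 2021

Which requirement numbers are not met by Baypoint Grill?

1. food-safety audit 299 days ago vs limit 270 → not met
2. food-handler certified staff 1 < 2 → not met
3. ventilation inspection 220 days ago vs limit 365 → met
4. handwashing signage absent → not met
5. condition 'seating capacity exceeds 50' holds; general liability coverage $475,000 < $675,000 → not met
6. condition 'offers outdoor seating' holds; allergen disclosure notice absent → not met
7. condition 'serves alcohol' holds; product liability coverage $725,000 < $750,000 → not met
Not met: 1, 2, 4, 5, 6, 7

1, 2, 4, 5, 6, 7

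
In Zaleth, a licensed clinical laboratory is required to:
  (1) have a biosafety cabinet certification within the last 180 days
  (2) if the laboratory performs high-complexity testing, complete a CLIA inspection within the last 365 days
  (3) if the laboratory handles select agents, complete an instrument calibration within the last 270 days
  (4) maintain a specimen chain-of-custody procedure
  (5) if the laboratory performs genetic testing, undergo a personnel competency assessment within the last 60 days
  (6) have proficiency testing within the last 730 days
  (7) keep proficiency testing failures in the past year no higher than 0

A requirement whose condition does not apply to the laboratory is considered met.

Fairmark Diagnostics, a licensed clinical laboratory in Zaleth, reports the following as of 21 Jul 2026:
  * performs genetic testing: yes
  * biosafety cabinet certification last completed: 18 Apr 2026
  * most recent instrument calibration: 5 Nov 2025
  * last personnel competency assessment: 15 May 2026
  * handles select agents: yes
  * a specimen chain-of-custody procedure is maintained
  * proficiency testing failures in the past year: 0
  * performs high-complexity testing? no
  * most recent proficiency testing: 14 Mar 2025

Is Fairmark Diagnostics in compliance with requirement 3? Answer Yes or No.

3. condition 'handles select agents' holds; instrument calibration 258 days ago vs limit 270 → met

Yes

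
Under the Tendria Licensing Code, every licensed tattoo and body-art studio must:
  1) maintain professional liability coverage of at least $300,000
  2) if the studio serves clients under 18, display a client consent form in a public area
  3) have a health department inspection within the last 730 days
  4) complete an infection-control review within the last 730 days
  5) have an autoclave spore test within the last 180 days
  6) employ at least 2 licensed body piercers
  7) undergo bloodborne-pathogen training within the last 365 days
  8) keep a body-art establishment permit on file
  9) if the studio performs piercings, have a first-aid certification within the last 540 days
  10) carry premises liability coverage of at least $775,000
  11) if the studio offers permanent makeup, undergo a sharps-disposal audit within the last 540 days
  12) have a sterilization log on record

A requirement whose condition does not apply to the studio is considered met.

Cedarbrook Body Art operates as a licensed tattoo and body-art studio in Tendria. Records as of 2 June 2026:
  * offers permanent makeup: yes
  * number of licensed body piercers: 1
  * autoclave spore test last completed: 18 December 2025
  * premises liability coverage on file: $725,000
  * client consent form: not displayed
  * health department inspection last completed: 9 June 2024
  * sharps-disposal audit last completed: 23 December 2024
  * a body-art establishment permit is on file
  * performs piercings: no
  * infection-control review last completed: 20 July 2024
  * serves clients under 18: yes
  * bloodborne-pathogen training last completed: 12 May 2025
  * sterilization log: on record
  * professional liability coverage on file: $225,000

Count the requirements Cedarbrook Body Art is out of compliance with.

1. professional liability coverage $225,000 < $300,000 → not met
2. condition 'serves clients under 18' holds; client consent form absent → not met
3. health department inspection 723 days ago vs limit 730 → met
4. infection-control review 682 days ago vs limit 730 → met
5. autoclave spore test 166 days ago vs limit 180 → met
6. licensed body piercers 1 < 2 → not met
7. bloodborne-pathogen training 386 days ago vs limit 365 → not met
8. body-art establishment permit present → met
9. condition 'performs piercings' does not hold → requirement n/a → met
10. premises liability coverage $725,000 < $775,000 → not met
11. condition 'offers permanent makeup' holds; sharps-disposal audit 526 days ago vs limit 540 → met
12. sterilization log present → met
Not met: 5 of 12

5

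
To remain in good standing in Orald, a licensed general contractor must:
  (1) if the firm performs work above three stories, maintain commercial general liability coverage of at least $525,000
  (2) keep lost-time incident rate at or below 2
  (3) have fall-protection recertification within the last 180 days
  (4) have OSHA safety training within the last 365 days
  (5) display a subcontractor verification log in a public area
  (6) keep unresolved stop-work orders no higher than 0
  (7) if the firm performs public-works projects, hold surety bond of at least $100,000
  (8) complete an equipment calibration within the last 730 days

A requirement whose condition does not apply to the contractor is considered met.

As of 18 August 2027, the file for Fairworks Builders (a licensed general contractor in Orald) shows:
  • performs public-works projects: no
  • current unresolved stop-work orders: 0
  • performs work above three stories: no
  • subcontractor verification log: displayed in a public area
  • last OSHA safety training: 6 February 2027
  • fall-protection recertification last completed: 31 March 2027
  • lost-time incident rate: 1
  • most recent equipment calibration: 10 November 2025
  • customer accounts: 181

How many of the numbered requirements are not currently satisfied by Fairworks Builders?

1. condition 'performs work above three stories' does not hold → requirement n/a → met
2. lost-time incident rate 1 ≤ 2 → met
3. fall-protection recertification 140 days ago vs limit 180 → met
4. OSHA safety training 193 days ago vs limit 365 → met
5. subcontractor verification log present → met
6. unresolved stop-work orders 0 ≤ 0 → met
7. condition 'performs public-works projects' does not hold → requirement n/a → met
8. equipment calibration 646 days ago vs limit 730 → met
Not met: 0 of 8

0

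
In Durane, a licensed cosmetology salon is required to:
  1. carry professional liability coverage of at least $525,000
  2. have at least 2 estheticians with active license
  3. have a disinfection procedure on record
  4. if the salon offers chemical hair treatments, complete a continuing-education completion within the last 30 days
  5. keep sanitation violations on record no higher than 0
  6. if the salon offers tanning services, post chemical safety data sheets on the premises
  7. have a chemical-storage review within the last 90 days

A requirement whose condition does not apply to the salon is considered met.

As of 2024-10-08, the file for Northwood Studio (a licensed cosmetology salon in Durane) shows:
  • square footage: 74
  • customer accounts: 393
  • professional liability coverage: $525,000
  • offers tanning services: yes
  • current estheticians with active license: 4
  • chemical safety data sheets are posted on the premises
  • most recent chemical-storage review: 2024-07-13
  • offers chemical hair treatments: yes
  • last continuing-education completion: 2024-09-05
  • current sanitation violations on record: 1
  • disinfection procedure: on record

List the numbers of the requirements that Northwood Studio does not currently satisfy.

4, 5

1. professional liability coverage $525,000 ≥ $525,000 → met
2. estheticians with active license 4 ≥ 2 → met
3. disinfection procedure present → met
4. condition 'offers chemical hair treatments' holds; continuing-education completion 33 days ago vs limit 30 → not met
5. sanitation violations on record 1 > 0 → not met
6. condition 'offers tanning services' holds; chemical safety data sheets present → met
7. chemical-storage review 87 days ago vs limit 90 → met
Not met: 4, 5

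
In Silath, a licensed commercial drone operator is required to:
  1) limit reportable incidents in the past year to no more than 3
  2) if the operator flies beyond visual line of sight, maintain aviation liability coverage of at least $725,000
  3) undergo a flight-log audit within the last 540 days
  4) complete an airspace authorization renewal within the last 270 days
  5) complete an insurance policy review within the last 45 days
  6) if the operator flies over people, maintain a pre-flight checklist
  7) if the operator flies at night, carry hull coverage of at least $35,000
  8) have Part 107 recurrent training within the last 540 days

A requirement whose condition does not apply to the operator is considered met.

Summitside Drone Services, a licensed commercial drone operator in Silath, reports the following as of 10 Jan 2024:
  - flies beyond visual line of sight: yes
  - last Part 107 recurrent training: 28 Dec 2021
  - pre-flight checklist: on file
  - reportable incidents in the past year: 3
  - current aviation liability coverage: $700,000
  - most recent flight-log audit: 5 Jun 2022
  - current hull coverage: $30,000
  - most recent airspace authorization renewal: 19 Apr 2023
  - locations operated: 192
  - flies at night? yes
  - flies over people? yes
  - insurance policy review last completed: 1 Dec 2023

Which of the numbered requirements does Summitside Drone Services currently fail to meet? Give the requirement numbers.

2, 3, 7, 8

1. reportable incidents in the past year 3 ≤ 3 → met
2. condition 'flies beyond visual line of sight' holds; aviation liability coverage $700,000 < $725,000 → not met
3. flight-log audit 584 days ago vs limit 540 → not met
4. airspace authorization renewal 266 days ago vs limit 270 → met
5. insurance policy review 40 days ago vs limit 45 → met
6. condition 'flies over people' holds; pre-flight checklist present → met
7. condition 'flies at night' holds; hull coverage $30,000 < $35,000 → not met
8. Part 107 recurrent training 743 days ago vs limit 540 → not met
Not met: 2, 3, 7, 8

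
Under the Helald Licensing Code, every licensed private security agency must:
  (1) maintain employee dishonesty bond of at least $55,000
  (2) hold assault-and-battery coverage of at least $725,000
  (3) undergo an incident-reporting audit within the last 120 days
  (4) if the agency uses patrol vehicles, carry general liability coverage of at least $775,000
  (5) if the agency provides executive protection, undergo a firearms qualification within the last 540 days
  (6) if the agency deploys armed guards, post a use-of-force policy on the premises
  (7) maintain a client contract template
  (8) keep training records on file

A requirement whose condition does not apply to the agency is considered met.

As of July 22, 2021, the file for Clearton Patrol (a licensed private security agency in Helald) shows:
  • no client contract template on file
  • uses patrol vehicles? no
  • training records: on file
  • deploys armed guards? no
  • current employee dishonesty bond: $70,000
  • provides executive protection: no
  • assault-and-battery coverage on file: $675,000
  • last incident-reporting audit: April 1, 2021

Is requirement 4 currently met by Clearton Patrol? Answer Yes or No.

4. condition 'uses patrol vehicles' does not hold → requirement n/a → met

Yes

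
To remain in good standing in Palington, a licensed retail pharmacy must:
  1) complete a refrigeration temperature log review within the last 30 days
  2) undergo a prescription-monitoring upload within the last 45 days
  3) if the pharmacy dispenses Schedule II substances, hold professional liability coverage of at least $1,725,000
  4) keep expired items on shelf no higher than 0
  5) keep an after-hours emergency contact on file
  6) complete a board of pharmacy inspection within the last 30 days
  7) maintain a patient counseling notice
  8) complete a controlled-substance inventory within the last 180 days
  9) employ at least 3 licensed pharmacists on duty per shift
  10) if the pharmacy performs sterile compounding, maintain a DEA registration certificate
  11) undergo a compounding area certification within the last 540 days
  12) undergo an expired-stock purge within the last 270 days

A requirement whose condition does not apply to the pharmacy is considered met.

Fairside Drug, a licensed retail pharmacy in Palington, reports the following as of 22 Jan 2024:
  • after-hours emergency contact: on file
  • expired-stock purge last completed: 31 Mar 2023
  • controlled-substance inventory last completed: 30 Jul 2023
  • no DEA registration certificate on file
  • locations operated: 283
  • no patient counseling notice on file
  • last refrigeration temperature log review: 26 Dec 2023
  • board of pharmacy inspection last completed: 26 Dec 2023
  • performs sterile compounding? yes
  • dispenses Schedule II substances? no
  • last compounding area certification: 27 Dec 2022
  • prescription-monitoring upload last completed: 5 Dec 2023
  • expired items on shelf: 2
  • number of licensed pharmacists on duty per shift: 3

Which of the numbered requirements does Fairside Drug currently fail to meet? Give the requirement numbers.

1. refrigeration temperature log review 27 days ago vs limit 30 → met
2. prescription-monitoring upload 48 days ago vs limit 45 → not met
3. condition 'dispenses Schedule II substances' does not hold → requirement n/a → met
4. expired items on shelf 2 > 0 → not met
5. after-hours emergency contact present → met
6. board of pharmacy inspection 27 days ago vs limit 30 → met
7. patient counseling notice absent → not met
8. controlled-substance inventory 176 days ago vs limit 180 → met
9. licensed pharmacists on duty per shift 3 ≥ 3 → met
10. condition 'performs sterile compounding' holds; DEA registration certificate absent → not met
11. compounding area certification 391 days ago vs limit 540 → met
12. expired-stock purge 297 days ago vs limit 270 → not met
Not met: 2, 4, 7, 10, 12

2, 4, 7, 10, 12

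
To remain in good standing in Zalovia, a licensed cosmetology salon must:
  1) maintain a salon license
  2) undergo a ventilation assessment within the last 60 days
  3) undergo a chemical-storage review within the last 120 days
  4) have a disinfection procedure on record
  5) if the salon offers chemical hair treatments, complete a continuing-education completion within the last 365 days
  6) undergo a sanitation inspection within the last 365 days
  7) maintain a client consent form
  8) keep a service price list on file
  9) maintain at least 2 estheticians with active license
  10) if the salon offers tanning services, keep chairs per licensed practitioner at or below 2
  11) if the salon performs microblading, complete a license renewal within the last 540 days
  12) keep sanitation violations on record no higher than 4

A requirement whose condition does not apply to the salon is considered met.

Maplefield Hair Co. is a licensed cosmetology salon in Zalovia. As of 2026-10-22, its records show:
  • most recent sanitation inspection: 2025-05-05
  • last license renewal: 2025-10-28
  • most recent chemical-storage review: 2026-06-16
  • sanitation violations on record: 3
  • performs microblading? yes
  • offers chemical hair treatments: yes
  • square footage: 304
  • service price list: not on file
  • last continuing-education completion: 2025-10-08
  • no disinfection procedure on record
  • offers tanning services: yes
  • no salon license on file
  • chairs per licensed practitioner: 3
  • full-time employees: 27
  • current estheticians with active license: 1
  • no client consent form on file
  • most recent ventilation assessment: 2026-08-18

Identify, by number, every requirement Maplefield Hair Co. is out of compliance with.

1. salon license absent → not met
2. ventilation assessment 65 days ago vs limit 60 → not met
3. chemical-storage review 128 days ago vs limit 120 → not met
4. disinfection procedure absent → not met
5. condition 'offers chemical hair treatments' holds; continuing-education completion 379 days ago vs limit 365 → not met
6. sanitation inspection 535 days ago vs limit 365 → not met
7. client consent form absent → not met
8. service price list absent → not met
9. estheticians with active license 1 < 2 → not met
10. condition 'offers tanning services' holds; chairs per licensed practitioner 3 > 2 → not met
11. condition 'performs microblading' holds; license renewal 359 days ago vs limit 540 → met
12. sanitation violations on record 3 ≤ 4 → met
Not met: 1, 2, 3, 4, 5, 6, 7, 8, 9, 10

1, 2, 3, 4, 5, 6, 7, 8, 9, 10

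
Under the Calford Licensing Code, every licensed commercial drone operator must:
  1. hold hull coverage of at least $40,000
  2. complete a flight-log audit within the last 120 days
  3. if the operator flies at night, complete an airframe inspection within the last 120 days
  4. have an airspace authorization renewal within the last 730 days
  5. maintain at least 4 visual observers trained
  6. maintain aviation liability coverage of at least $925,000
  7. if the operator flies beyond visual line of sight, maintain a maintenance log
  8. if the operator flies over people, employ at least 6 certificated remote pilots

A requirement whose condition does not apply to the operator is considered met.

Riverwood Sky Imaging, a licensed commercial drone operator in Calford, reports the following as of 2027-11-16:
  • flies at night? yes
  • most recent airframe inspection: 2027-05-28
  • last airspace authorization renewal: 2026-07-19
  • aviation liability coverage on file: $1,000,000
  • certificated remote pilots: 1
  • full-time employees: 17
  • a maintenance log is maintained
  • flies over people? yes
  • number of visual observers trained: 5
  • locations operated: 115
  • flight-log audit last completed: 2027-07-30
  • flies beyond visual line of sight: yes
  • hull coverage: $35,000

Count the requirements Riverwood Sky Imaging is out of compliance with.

3

1. hull coverage $35,000 < $40,000 → not met
2. flight-log audit 109 days ago vs limit 120 → met
3. condition 'flies at night' holds; airframe inspection 172 days ago vs limit 120 → not met
4. airspace authorization renewal 485 days ago vs limit 730 → met
5. visual observers trained 5 ≥ 4 → met
6. aviation liability coverage $1,000,000 ≥ $925,000 → met
7. condition 'flies beyond visual line of sight' holds; maintenance log present → met
8. condition 'flies over people' holds; certificated remote pilots 1 < 6 → not met
Not met: 3 of 8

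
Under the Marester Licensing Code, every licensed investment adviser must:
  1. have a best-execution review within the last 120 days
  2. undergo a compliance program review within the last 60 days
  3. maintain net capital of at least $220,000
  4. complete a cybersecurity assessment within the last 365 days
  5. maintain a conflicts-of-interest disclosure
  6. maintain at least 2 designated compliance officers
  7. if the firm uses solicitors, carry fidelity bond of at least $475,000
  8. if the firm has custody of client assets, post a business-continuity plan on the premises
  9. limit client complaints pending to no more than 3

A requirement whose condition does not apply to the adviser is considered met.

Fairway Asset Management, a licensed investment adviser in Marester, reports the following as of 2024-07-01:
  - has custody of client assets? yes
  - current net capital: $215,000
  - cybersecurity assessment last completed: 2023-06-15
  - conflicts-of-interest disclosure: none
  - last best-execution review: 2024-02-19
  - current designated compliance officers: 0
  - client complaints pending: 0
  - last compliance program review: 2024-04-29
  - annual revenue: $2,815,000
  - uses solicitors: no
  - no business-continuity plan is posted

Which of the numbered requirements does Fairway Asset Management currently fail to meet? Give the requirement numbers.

1. best-execution review 133 days ago vs limit 120 → not met
2. compliance program review 63 days ago vs limit 60 → not met
3. net capital $215,000 < $220,000 → not met
4. cybersecurity assessment 382 days ago vs limit 365 → not met
5. conflicts-of-interest disclosure absent → not met
6. designated compliance officers 0 < 2 → not met
7. condition 'uses solicitors' does not hold → requirement n/a → met
8. condition 'has custody of client assets' holds; business-continuity plan absent → not met
9. client complaints pending 0 ≤ 3 → met
Not met: 1, 2, 3, 4, 5, 6, 8

1, 2, 3, 4, 5, 6, 8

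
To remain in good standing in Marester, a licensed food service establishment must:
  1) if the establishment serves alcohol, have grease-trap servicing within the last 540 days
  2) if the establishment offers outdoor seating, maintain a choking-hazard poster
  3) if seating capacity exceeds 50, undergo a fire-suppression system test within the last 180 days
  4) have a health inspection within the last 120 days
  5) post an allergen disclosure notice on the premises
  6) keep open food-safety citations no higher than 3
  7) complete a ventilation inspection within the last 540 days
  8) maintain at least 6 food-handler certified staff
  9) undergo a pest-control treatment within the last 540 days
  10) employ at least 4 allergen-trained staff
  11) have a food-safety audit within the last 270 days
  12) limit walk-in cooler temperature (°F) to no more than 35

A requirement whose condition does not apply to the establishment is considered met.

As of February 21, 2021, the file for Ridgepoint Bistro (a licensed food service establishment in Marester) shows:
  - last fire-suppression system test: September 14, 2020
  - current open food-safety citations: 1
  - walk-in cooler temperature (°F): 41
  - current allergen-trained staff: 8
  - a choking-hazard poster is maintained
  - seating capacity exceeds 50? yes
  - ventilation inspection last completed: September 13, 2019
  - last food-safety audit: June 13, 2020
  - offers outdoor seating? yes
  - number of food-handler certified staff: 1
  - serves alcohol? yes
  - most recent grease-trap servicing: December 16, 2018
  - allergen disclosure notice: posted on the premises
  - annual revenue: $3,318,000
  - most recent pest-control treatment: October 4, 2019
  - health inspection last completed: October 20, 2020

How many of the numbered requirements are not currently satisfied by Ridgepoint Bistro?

4

1. condition 'serves alcohol' holds; grease-trap servicing 798 days ago vs limit 540 → not met
2. condition 'offers outdoor seating' holds; choking-hazard poster present → met
3. condition 'seating capacity exceeds 50' holds; fire-suppression system test 160 days ago vs limit 180 → met
4. health inspection 124 days ago vs limit 120 → not met
5. allergen disclosure notice present → met
6. open food-safety citations 1 ≤ 3 → met
7. ventilation inspection 527 days ago vs limit 540 → met
8. food-handler certified staff 1 < 6 → not met
9. pest-control treatment 506 days ago vs limit 540 → met
10. allergen-trained staff 8 ≥ 4 → met
11. food-safety audit 253 days ago vs limit 270 → met
12. walk-in cooler temperature (°F) 41 > 35 → not met
Not met: 4 of 12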